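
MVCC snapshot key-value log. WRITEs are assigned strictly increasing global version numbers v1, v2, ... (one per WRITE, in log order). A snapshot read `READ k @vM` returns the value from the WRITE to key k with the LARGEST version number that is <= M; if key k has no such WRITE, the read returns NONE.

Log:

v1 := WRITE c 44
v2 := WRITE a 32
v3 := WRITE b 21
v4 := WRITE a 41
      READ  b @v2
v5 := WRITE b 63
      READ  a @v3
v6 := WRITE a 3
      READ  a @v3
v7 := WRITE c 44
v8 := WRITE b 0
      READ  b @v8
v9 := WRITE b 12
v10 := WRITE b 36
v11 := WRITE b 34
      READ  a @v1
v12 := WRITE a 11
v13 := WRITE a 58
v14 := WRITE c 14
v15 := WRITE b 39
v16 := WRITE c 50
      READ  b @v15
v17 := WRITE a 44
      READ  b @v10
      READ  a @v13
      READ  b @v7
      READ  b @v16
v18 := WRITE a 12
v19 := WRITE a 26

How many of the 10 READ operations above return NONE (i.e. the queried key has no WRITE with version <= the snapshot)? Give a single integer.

v1: WRITE c=44  (c history now [(1, 44)])
v2: WRITE a=32  (a history now [(2, 32)])
v3: WRITE b=21  (b history now [(3, 21)])
v4: WRITE a=41  (a history now [(2, 32), (4, 41)])
READ b @v2: history=[(3, 21)] -> no version <= 2 -> NONE
v5: WRITE b=63  (b history now [(3, 21), (5, 63)])
READ a @v3: history=[(2, 32), (4, 41)] -> pick v2 -> 32
v6: WRITE a=3  (a history now [(2, 32), (4, 41), (6, 3)])
READ a @v3: history=[(2, 32), (4, 41), (6, 3)] -> pick v2 -> 32
v7: WRITE c=44  (c history now [(1, 44), (7, 44)])
v8: WRITE b=0  (b history now [(3, 21), (5, 63), (8, 0)])
READ b @v8: history=[(3, 21), (5, 63), (8, 0)] -> pick v8 -> 0
v9: WRITE b=12  (b history now [(3, 21), (5, 63), (8, 0), (9, 12)])
v10: WRITE b=36  (b history now [(3, 21), (5, 63), (8, 0), (9, 12), (10, 36)])
v11: WRITE b=34  (b history now [(3, 21), (5, 63), (8, 0), (9, 12), (10, 36), (11, 34)])
READ a @v1: history=[(2, 32), (4, 41), (6, 3)] -> no version <= 1 -> NONE
v12: WRITE a=11  (a history now [(2, 32), (4, 41), (6, 3), (12, 11)])
v13: WRITE a=58  (a history now [(2, 32), (4, 41), (6, 3), (12, 11), (13, 58)])
v14: WRITE c=14  (c history now [(1, 44), (7, 44), (14, 14)])
v15: WRITE b=39  (b history now [(3, 21), (5, 63), (8, 0), (9, 12), (10, 36), (11, 34), (15, 39)])
v16: WRITE c=50  (c history now [(1, 44), (7, 44), (14, 14), (16, 50)])
READ b @v15: history=[(3, 21), (5, 63), (8, 0), (9, 12), (10, 36), (11, 34), (15, 39)] -> pick v15 -> 39
v17: WRITE a=44  (a history now [(2, 32), (4, 41), (6, 3), (12, 11), (13, 58), (17, 44)])
READ b @v10: history=[(3, 21), (5, 63), (8, 0), (9, 12), (10, 36), (11, 34), (15, 39)] -> pick v10 -> 36
READ a @v13: history=[(2, 32), (4, 41), (6, 3), (12, 11), (13, 58), (17, 44)] -> pick v13 -> 58
READ b @v7: history=[(3, 21), (5, 63), (8, 0), (9, 12), (10, 36), (11, 34), (15, 39)] -> pick v5 -> 63
READ b @v16: history=[(3, 21), (5, 63), (8, 0), (9, 12), (10, 36), (11, 34), (15, 39)] -> pick v15 -> 39
v18: WRITE a=12  (a history now [(2, 32), (4, 41), (6, 3), (12, 11), (13, 58), (17, 44), (18, 12)])
v19: WRITE a=26  (a history now [(2, 32), (4, 41), (6, 3), (12, 11), (13, 58), (17, 44), (18, 12), (19, 26)])
Read results in order: ['NONE', '32', '32', '0', 'NONE', '39', '36', '58', '63', '39']
NONE count = 2

Answer: 2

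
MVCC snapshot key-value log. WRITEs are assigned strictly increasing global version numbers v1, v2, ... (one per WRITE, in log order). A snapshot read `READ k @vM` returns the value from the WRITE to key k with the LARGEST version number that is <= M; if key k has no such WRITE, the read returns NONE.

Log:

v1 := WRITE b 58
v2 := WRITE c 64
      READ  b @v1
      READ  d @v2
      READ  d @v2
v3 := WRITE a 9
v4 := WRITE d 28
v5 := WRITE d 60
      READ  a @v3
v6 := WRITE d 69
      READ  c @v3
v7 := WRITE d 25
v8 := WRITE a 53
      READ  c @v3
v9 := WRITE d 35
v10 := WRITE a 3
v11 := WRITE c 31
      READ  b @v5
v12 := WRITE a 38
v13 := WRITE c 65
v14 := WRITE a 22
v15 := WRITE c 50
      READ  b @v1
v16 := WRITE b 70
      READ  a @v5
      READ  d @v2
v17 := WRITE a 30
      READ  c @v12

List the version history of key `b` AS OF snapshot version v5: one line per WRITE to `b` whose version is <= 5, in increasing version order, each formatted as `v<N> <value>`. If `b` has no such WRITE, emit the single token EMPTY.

Answer: v1 58

Derivation:
Scan writes for key=b with version <= 5:
  v1 WRITE b 58 -> keep
  v2 WRITE c 64 -> skip
  v3 WRITE a 9 -> skip
  v4 WRITE d 28 -> skip
  v5 WRITE d 60 -> skip
  v6 WRITE d 69 -> skip
  v7 WRITE d 25 -> skip
  v8 WRITE a 53 -> skip
  v9 WRITE d 35 -> skip
  v10 WRITE a 3 -> skip
  v11 WRITE c 31 -> skip
  v12 WRITE a 38 -> skip
  v13 WRITE c 65 -> skip
  v14 WRITE a 22 -> skip
  v15 WRITE c 50 -> skip
  v16 WRITE b 70 -> drop (> snap)
  v17 WRITE a 30 -> skip
Collected: [(1, 58)]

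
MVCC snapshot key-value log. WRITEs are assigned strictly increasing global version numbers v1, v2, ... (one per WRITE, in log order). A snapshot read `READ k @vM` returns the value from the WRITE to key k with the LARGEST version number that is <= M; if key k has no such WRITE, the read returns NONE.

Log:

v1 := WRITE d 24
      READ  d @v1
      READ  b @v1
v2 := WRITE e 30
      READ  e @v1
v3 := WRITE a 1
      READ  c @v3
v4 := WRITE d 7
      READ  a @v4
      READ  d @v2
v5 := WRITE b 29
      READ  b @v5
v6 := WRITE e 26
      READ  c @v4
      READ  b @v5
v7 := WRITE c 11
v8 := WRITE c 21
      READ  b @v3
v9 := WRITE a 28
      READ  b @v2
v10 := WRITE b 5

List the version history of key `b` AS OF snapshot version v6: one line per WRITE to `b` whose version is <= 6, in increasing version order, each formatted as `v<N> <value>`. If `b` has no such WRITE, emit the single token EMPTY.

Scan writes for key=b with version <= 6:
  v1 WRITE d 24 -> skip
  v2 WRITE e 30 -> skip
  v3 WRITE a 1 -> skip
  v4 WRITE d 7 -> skip
  v5 WRITE b 29 -> keep
  v6 WRITE e 26 -> skip
  v7 WRITE c 11 -> skip
  v8 WRITE c 21 -> skip
  v9 WRITE a 28 -> skip
  v10 WRITE b 5 -> drop (> snap)
Collected: [(5, 29)]

Answer: v5 29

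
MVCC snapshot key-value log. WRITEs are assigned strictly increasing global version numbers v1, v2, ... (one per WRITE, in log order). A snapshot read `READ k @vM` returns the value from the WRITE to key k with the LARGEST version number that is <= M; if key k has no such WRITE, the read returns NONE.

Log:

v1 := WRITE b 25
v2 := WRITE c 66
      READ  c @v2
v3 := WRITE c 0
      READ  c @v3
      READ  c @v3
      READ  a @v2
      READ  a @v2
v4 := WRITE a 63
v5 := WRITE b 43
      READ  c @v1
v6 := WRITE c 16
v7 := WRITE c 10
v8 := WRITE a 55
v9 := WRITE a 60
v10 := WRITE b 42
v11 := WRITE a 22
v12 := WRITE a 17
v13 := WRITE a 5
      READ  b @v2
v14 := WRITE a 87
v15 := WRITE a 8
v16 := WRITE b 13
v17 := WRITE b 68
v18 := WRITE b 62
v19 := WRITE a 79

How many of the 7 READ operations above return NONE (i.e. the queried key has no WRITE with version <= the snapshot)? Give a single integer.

v1: WRITE b=25  (b history now [(1, 25)])
v2: WRITE c=66  (c history now [(2, 66)])
READ c @v2: history=[(2, 66)] -> pick v2 -> 66
v3: WRITE c=0  (c history now [(2, 66), (3, 0)])
READ c @v3: history=[(2, 66), (3, 0)] -> pick v3 -> 0
READ c @v3: history=[(2, 66), (3, 0)] -> pick v3 -> 0
READ a @v2: history=[] -> no version <= 2 -> NONE
READ a @v2: history=[] -> no version <= 2 -> NONE
v4: WRITE a=63  (a history now [(4, 63)])
v5: WRITE b=43  (b history now [(1, 25), (5, 43)])
READ c @v1: history=[(2, 66), (3, 0)] -> no version <= 1 -> NONE
v6: WRITE c=16  (c history now [(2, 66), (3, 0), (6, 16)])
v7: WRITE c=10  (c history now [(2, 66), (3, 0), (6, 16), (7, 10)])
v8: WRITE a=55  (a history now [(4, 63), (8, 55)])
v9: WRITE a=60  (a history now [(4, 63), (8, 55), (9, 60)])
v10: WRITE b=42  (b history now [(1, 25), (5, 43), (10, 42)])
v11: WRITE a=22  (a history now [(4, 63), (8, 55), (9, 60), (11, 22)])
v12: WRITE a=17  (a history now [(4, 63), (8, 55), (9, 60), (11, 22), (12, 17)])
v13: WRITE a=5  (a history now [(4, 63), (8, 55), (9, 60), (11, 22), (12, 17), (13, 5)])
READ b @v2: history=[(1, 25), (5, 43), (10, 42)] -> pick v1 -> 25
v14: WRITE a=87  (a history now [(4, 63), (8, 55), (9, 60), (11, 22), (12, 17), (13, 5), (14, 87)])
v15: WRITE a=8  (a history now [(4, 63), (8, 55), (9, 60), (11, 22), (12, 17), (13, 5), (14, 87), (15, 8)])
v16: WRITE b=13  (b history now [(1, 25), (5, 43), (10, 42), (16, 13)])
v17: WRITE b=68  (b history now [(1, 25), (5, 43), (10, 42), (16, 13), (17, 68)])
v18: WRITE b=62  (b history now [(1, 25), (5, 43), (10, 42), (16, 13), (17, 68), (18, 62)])
v19: WRITE a=79  (a history now [(4, 63), (8, 55), (9, 60), (11, 22), (12, 17), (13, 5), (14, 87), (15, 8), (19, 79)])
Read results in order: ['66', '0', '0', 'NONE', 'NONE', 'NONE', '25']
NONE count = 3

Answer: 3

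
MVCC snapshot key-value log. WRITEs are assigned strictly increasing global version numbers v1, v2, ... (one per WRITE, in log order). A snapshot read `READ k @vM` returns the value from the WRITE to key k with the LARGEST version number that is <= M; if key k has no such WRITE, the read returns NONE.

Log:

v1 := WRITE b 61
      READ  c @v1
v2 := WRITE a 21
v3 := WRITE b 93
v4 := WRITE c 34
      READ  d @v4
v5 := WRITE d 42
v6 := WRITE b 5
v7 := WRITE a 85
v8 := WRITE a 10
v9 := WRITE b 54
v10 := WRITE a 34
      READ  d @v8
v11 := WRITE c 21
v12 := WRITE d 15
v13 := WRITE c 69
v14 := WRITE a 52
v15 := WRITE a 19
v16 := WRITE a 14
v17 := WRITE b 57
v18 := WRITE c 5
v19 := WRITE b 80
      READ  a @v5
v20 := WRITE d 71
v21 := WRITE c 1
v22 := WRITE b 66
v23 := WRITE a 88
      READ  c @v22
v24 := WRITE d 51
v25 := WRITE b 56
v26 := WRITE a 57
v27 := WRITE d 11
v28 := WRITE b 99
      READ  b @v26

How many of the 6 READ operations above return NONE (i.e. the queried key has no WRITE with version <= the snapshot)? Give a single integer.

v1: WRITE b=61  (b history now [(1, 61)])
READ c @v1: history=[] -> no version <= 1 -> NONE
v2: WRITE a=21  (a history now [(2, 21)])
v3: WRITE b=93  (b history now [(1, 61), (3, 93)])
v4: WRITE c=34  (c history now [(4, 34)])
READ d @v4: history=[] -> no version <= 4 -> NONE
v5: WRITE d=42  (d history now [(5, 42)])
v6: WRITE b=5  (b history now [(1, 61), (3, 93), (6, 5)])
v7: WRITE a=85  (a history now [(2, 21), (7, 85)])
v8: WRITE a=10  (a history now [(2, 21), (7, 85), (8, 10)])
v9: WRITE b=54  (b history now [(1, 61), (3, 93), (6, 5), (9, 54)])
v10: WRITE a=34  (a history now [(2, 21), (7, 85), (8, 10), (10, 34)])
READ d @v8: history=[(5, 42)] -> pick v5 -> 42
v11: WRITE c=21  (c history now [(4, 34), (11, 21)])
v12: WRITE d=15  (d history now [(5, 42), (12, 15)])
v13: WRITE c=69  (c history now [(4, 34), (11, 21), (13, 69)])
v14: WRITE a=52  (a history now [(2, 21), (7, 85), (8, 10), (10, 34), (14, 52)])
v15: WRITE a=19  (a history now [(2, 21), (7, 85), (8, 10), (10, 34), (14, 52), (15, 19)])
v16: WRITE a=14  (a history now [(2, 21), (7, 85), (8, 10), (10, 34), (14, 52), (15, 19), (16, 14)])
v17: WRITE b=57  (b history now [(1, 61), (3, 93), (6, 5), (9, 54), (17, 57)])
v18: WRITE c=5  (c history now [(4, 34), (11, 21), (13, 69), (18, 5)])
v19: WRITE b=80  (b history now [(1, 61), (3, 93), (6, 5), (9, 54), (17, 57), (19, 80)])
READ a @v5: history=[(2, 21), (7, 85), (8, 10), (10, 34), (14, 52), (15, 19), (16, 14)] -> pick v2 -> 21
v20: WRITE d=71  (d history now [(5, 42), (12, 15), (20, 71)])
v21: WRITE c=1  (c history now [(4, 34), (11, 21), (13, 69), (18, 5), (21, 1)])
v22: WRITE b=66  (b history now [(1, 61), (3, 93), (6, 5), (9, 54), (17, 57), (19, 80), (22, 66)])
v23: WRITE a=88  (a history now [(2, 21), (7, 85), (8, 10), (10, 34), (14, 52), (15, 19), (16, 14), (23, 88)])
READ c @v22: history=[(4, 34), (11, 21), (13, 69), (18, 5), (21, 1)] -> pick v21 -> 1
v24: WRITE d=51  (d history now [(5, 42), (12, 15), (20, 71), (24, 51)])
v25: WRITE b=56  (b history now [(1, 61), (3, 93), (6, 5), (9, 54), (17, 57), (19, 80), (22, 66), (25, 56)])
v26: WRITE a=57  (a history now [(2, 21), (7, 85), (8, 10), (10, 34), (14, 52), (15, 19), (16, 14), (23, 88), (26, 57)])
v27: WRITE d=11  (d history now [(5, 42), (12, 15), (20, 71), (24, 51), (27, 11)])
v28: WRITE b=99  (b history now [(1, 61), (3, 93), (6, 5), (9, 54), (17, 57), (19, 80), (22, 66), (25, 56), (28, 99)])
READ b @v26: history=[(1, 61), (3, 93), (6, 5), (9, 54), (17, 57), (19, 80), (22, 66), (25, 56), (28, 99)] -> pick v25 -> 56
Read results in order: ['NONE', 'NONE', '42', '21', '1', '56']
NONE count = 2

Answer: 2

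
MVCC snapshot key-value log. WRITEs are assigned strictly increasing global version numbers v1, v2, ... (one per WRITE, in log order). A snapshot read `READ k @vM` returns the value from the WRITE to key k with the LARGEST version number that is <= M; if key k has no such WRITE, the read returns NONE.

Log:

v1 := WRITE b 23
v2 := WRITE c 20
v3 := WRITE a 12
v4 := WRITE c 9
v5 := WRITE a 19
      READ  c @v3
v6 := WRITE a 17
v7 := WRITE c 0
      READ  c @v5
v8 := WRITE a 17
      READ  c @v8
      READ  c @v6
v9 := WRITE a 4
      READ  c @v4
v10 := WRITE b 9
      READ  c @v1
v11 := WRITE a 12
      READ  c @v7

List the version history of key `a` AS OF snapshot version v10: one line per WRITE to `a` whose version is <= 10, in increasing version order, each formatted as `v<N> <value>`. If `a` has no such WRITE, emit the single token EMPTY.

Answer: v3 12
v5 19
v6 17
v8 17
v9 4

Derivation:
Scan writes for key=a with version <= 10:
  v1 WRITE b 23 -> skip
  v2 WRITE c 20 -> skip
  v3 WRITE a 12 -> keep
  v4 WRITE c 9 -> skip
  v5 WRITE a 19 -> keep
  v6 WRITE a 17 -> keep
  v7 WRITE c 0 -> skip
  v8 WRITE a 17 -> keep
  v9 WRITE a 4 -> keep
  v10 WRITE b 9 -> skip
  v11 WRITE a 12 -> drop (> snap)
Collected: [(3, 12), (5, 19), (6, 17), (8, 17), (9, 4)]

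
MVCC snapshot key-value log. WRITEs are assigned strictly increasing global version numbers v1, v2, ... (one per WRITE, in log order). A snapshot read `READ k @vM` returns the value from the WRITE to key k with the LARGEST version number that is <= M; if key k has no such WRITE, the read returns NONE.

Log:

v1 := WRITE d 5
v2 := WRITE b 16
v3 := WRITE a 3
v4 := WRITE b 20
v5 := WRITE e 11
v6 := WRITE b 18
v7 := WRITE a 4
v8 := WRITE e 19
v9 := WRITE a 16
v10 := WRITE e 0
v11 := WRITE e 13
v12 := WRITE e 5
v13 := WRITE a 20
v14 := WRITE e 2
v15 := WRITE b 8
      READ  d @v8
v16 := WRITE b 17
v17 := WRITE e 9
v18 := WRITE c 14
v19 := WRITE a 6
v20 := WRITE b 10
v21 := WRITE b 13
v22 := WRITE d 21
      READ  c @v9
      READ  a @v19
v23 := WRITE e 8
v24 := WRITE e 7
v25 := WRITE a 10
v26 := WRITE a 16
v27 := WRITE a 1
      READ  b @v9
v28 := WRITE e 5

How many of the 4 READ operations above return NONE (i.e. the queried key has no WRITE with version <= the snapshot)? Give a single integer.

v1: WRITE d=5  (d history now [(1, 5)])
v2: WRITE b=16  (b history now [(2, 16)])
v3: WRITE a=3  (a history now [(3, 3)])
v4: WRITE b=20  (b history now [(2, 16), (4, 20)])
v5: WRITE e=11  (e history now [(5, 11)])
v6: WRITE b=18  (b history now [(2, 16), (4, 20), (6, 18)])
v7: WRITE a=4  (a history now [(3, 3), (7, 4)])
v8: WRITE e=19  (e history now [(5, 11), (8, 19)])
v9: WRITE a=16  (a history now [(3, 3), (7, 4), (9, 16)])
v10: WRITE e=0  (e history now [(5, 11), (8, 19), (10, 0)])
v11: WRITE e=13  (e history now [(5, 11), (8, 19), (10, 0), (11, 13)])
v12: WRITE e=5  (e history now [(5, 11), (8, 19), (10, 0), (11, 13), (12, 5)])
v13: WRITE a=20  (a history now [(3, 3), (7, 4), (9, 16), (13, 20)])
v14: WRITE e=2  (e history now [(5, 11), (8, 19), (10, 0), (11, 13), (12, 5), (14, 2)])
v15: WRITE b=8  (b history now [(2, 16), (4, 20), (6, 18), (15, 8)])
READ d @v8: history=[(1, 5)] -> pick v1 -> 5
v16: WRITE b=17  (b history now [(2, 16), (4, 20), (6, 18), (15, 8), (16, 17)])
v17: WRITE e=9  (e history now [(5, 11), (8, 19), (10, 0), (11, 13), (12, 5), (14, 2), (17, 9)])
v18: WRITE c=14  (c history now [(18, 14)])
v19: WRITE a=6  (a history now [(3, 3), (7, 4), (9, 16), (13, 20), (19, 6)])
v20: WRITE b=10  (b history now [(2, 16), (4, 20), (6, 18), (15, 8), (16, 17), (20, 10)])
v21: WRITE b=13  (b history now [(2, 16), (4, 20), (6, 18), (15, 8), (16, 17), (20, 10), (21, 13)])
v22: WRITE d=21  (d history now [(1, 5), (22, 21)])
READ c @v9: history=[(18, 14)] -> no version <= 9 -> NONE
READ a @v19: history=[(3, 3), (7, 4), (9, 16), (13, 20), (19, 6)] -> pick v19 -> 6
v23: WRITE e=8  (e history now [(5, 11), (8, 19), (10, 0), (11, 13), (12, 5), (14, 2), (17, 9), (23, 8)])
v24: WRITE e=7  (e history now [(5, 11), (8, 19), (10, 0), (11, 13), (12, 5), (14, 2), (17, 9), (23, 8), (24, 7)])
v25: WRITE a=10  (a history now [(3, 3), (7, 4), (9, 16), (13, 20), (19, 6), (25, 10)])
v26: WRITE a=16  (a history now [(3, 3), (7, 4), (9, 16), (13, 20), (19, 6), (25, 10), (26, 16)])
v27: WRITE a=1  (a history now [(3, 3), (7, 4), (9, 16), (13, 20), (19, 6), (25, 10), (26, 16), (27, 1)])
READ b @v9: history=[(2, 16), (4, 20), (6, 18), (15, 8), (16, 17), (20, 10), (21, 13)] -> pick v6 -> 18
v28: WRITE e=5  (e history now [(5, 11), (8, 19), (10, 0), (11, 13), (12, 5), (14, 2), (17, 9), (23, 8), (24, 7), (28, 5)])
Read results in order: ['5', 'NONE', '6', '18']
NONE count = 1

Answer: 1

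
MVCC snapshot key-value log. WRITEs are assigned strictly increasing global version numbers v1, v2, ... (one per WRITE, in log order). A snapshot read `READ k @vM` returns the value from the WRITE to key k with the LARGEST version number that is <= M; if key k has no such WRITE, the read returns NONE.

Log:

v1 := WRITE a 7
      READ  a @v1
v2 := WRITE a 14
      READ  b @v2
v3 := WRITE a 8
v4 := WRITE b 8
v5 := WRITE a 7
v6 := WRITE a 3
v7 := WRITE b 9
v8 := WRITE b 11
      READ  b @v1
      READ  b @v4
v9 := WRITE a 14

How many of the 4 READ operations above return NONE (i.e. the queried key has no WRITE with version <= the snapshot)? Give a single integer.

v1: WRITE a=7  (a history now [(1, 7)])
READ a @v1: history=[(1, 7)] -> pick v1 -> 7
v2: WRITE a=14  (a history now [(1, 7), (2, 14)])
READ b @v2: history=[] -> no version <= 2 -> NONE
v3: WRITE a=8  (a history now [(1, 7), (2, 14), (3, 8)])
v4: WRITE b=8  (b history now [(4, 8)])
v5: WRITE a=7  (a history now [(1, 7), (2, 14), (3, 8), (5, 7)])
v6: WRITE a=3  (a history now [(1, 7), (2, 14), (3, 8), (5, 7), (6, 3)])
v7: WRITE b=9  (b history now [(4, 8), (7, 9)])
v8: WRITE b=11  (b history now [(4, 8), (7, 9), (8, 11)])
READ b @v1: history=[(4, 8), (7, 9), (8, 11)] -> no version <= 1 -> NONE
READ b @v4: history=[(4, 8), (7, 9), (8, 11)] -> pick v4 -> 8
v9: WRITE a=14  (a history now [(1, 7), (2, 14), (3, 8), (5, 7), (6, 3), (9, 14)])
Read results in order: ['7', 'NONE', 'NONE', '8']
NONE count = 2

Answer: 2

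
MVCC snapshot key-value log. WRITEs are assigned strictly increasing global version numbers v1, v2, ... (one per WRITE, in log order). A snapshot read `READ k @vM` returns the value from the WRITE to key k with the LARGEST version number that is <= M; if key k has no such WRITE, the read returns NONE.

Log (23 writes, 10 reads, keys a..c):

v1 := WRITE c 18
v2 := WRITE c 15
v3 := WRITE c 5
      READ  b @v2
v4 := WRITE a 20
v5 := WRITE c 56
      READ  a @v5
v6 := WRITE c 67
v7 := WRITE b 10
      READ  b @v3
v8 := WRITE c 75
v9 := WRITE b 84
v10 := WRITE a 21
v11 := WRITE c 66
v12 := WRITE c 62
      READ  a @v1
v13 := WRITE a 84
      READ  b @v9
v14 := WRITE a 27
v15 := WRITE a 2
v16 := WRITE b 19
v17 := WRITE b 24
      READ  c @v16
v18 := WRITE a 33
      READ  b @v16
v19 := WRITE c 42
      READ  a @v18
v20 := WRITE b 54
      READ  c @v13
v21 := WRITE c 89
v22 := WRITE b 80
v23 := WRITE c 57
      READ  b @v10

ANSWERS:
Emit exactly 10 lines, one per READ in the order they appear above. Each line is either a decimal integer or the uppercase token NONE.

Answer: NONE
20
NONE
NONE
84
62
19
33
62
84

Derivation:
v1: WRITE c=18  (c history now [(1, 18)])
v2: WRITE c=15  (c history now [(1, 18), (2, 15)])
v3: WRITE c=5  (c history now [(1, 18), (2, 15), (3, 5)])
READ b @v2: history=[] -> no version <= 2 -> NONE
v4: WRITE a=20  (a history now [(4, 20)])
v5: WRITE c=56  (c history now [(1, 18), (2, 15), (3, 5), (5, 56)])
READ a @v5: history=[(4, 20)] -> pick v4 -> 20
v6: WRITE c=67  (c history now [(1, 18), (2, 15), (3, 5), (5, 56), (6, 67)])
v7: WRITE b=10  (b history now [(7, 10)])
READ b @v3: history=[(7, 10)] -> no version <= 3 -> NONE
v8: WRITE c=75  (c history now [(1, 18), (2, 15), (3, 5), (5, 56), (6, 67), (8, 75)])
v9: WRITE b=84  (b history now [(7, 10), (9, 84)])
v10: WRITE a=21  (a history now [(4, 20), (10, 21)])
v11: WRITE c=66  (c history now [(1, 18), (2, 15), (3, 5), (5, 56), (6, 67), (8, 75), (11, 66)])
v12: WRITE c=62  (c history now [(1, 18), (2, 15), (3, 5), (5, 56), (6, 67), (8, 75), (11, 66), (12, 62)])
READ a @v1: history=[(4, 20), (10, 21)] -> no version <= 1 -> NONE
v13: WRITE a=84  (a history now [(4, 20), (10, 21), (13, 84)])
READ b @v9: history=[(7, 10), (9, 84)] -> pick v9 -> 84
v14: WRITE a=27  (a history now [(4, 20), (10, 21), (13, 84), (14, 27)])
v15: WRITE a=2  (a history now [(4, 20), (10, 21), (13, 84), (14, 27), (15, 2)])
v16: WRITE b=19  (b history now [(7, 10), (9, 84), (16, 19)])
v17: WRITE b=24  (b history now [(7, 10), (9, 84), (16, 19), (17, 24)])
READ c @v16: history=[(1, 18), (2, 15), (3, 5), (5, 56), (6, 67), (8, 75), (11, 66), (12, 62)] -> pick v12 -> 62
v18: WRITE a=33  (a history now [(4, 20), (10, 21), (13, 84), (14, 27), (15, 2), (18, 33)])
READ b @v16: history=[(7, 10), (9, 84), (16, 19), (17, 24)] -> pick v16 -> 19
v19: WRITE c=42  (c history now [(1, 18), (2, 15), (3, 5), (5, 56), (6, 67), (8, 75), (11, 66), (12, 62), (19, 42)])
READ a @v18: history=[(4, 20), (10, 21), (13, 84), (14, 27), (15, 2), (18, 33)] -> pick v18 -> 33
v20: WRITE b=54  (b history now [(7, 10), (9, 84), (16, 19), (17, 24), (20, 54)])
READ c @v13: history=[(1, 18), (2, 15), (3, 5), (5, 56), (6, 67), (8, 75), (11, 66), (12, 62), (19, 42)] -> pick v12 -> 62
v21: WRITE c=89  (c history now [(1, 18), (2, 15), (3, 5), (5, 56), (6, 67), (8, 75), (11, 66), (12, 62), (19, 42), (21, 89)])
v22: WRITE b=80  (b history now [(7, 10), (9, 84), (16, 19), (17, 24), (20, 54), (22, 80)])
v23: WRITE c=57  (c history now [(1, 18), (2, 15), (3, 5), (5, 56), (6, 67), (8, 75), (11, 66), (12, 62), (19, 42), (21, 89), (23, 57)])
READ b @v10: history=[(7, 10), (9, 84), (16, 19), (17, 24), (20, 54), (22, 80)] -> pick v9 -> 84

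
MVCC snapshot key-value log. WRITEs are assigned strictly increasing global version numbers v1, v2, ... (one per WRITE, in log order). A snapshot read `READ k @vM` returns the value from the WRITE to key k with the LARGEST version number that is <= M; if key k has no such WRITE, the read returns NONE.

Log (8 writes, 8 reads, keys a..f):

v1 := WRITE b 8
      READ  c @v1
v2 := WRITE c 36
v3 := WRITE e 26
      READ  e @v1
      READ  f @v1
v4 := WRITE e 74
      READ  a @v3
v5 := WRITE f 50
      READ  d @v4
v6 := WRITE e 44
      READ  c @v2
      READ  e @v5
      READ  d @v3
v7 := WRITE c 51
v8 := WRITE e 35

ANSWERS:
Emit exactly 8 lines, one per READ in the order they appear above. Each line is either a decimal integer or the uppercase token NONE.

Answer: NONE
NONE
NONE
NONE
NONE
36
74
NONE

Derivation:
v1: WRITE b=8  (b history now [(1, 8)])
READ c @v1: history=[] -> no version <= 1 -> NONE
v2: WRITE c=36  (c history now [(2, 36)])
v3: WRITE e=26  (e history now [(3, 26)])
READ e @v1: history=[(3, 26)] -> no version <= 1 -> NONE
READ f @v1: history=[] -> no version <= 1 -> NONE
v4: WRITE e=74  (e history now [(3, 26), (4, 74)])
READ a @v3: history=[] -> no version <= 3 -> NONE
v5: WRITE f=50  (f history now [(5, 50)])
READ d @v4: history=[] -> no version <= 4 -> NONE
v6: WRITE e=44  (e history now [(3, 26), (4, 74), (6, 44)])
READ c @v2: history=[(2, 36)] -> pick v2 -> 36
READ e @v5: history=[(3, 26), (4, 74), (6, 44)] -> pick v4 -> 74
READ d @v3: history=[] -> no version <= 3 -> NONE
v7: WRITE c=51  (c history now [(2, 36), (7, 51)])
v8: WRITE e=35  (e history now [(3, 26), (4, 74), (6, 44), (8, 35)])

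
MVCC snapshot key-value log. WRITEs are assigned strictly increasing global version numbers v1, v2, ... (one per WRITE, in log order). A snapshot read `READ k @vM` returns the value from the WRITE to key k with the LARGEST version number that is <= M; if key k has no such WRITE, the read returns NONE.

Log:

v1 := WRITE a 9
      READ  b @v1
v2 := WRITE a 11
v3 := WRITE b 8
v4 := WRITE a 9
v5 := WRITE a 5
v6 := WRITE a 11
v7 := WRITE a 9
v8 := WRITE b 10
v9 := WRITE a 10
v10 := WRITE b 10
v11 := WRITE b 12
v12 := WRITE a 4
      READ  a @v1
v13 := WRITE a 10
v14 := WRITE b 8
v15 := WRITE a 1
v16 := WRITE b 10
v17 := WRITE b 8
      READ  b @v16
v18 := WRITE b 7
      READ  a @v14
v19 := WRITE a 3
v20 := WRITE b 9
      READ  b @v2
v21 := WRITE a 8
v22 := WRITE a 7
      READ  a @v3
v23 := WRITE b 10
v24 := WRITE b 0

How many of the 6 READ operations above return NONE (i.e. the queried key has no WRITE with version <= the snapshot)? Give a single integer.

Answer: 2

Derivation:
v1: WRITE a=9  (a history now [(1, 9)])
READ b @v1: history=[] -> no version <= 1 -> NONE
v2: WRITE a=11  (a history now [(1, 9), (2, 11)])
v3: WRITE b=8  (b history now [(3, 8)])
v4: WRITE a=9  (a history now [(1, 9), (2, 11), (4, 9)])
v5: WRITE a=5  (a history now [(1, 9), (2, 11), (4, 9), (5, 5)])
v6: WRITE a=11  (a history now [(1, 9), (2, 11), (4, 9), (5, 5), (6, 11)])
v7: WRITE a=9  (a history now [(1, 9), (2, 11), (4, 9), (5, 5), (6, 11), (7, 9)])
v8: WRITE b=10  (b history now [(3, 8), (8, 10)])
v9: WRITE a=10  (a history now [(1, 9), (2, 11), (4, 9), (5, 5), (6, 11), (7, 9), (9, 10)])
v10: WRITE b=10  (b history now [(3, 8), (8, 10), (10, 10)])
v11: WRITE b=12  (b history now [(3, 8), (8, 10), (10, 10), (11, 12)])
v12: WRITE a=4  (a history now [(1, 9), (2, 11), (4, 9), (5, 5), (6, 11), (7, 9), (9, 10), (12, 4)])
READ a @v1: history=[(1, 9), (2, 11), (4, 9), (5, 5), (6, 11), (7, 9), (9, 10), (12, 4)] -> pick v1 -> 9
v13: WRITE a=10  (a history now [(1, 9), (2, 11), (4, 9), (5, 5), (6, 11), (7, 9), (9, 10), (12, 4), (13, 10)])
v14: WRITE b=8  (b history now [(3, 8), (8, 10), (10, 10), (11, 12), (14, 8)])
v15: WRITE a=1  (a history now [(1, 9), (2, 11), (4, 9), (5, 5), (6, 11), (7, 9), (9, 10), (12, 4), (13, 10), (15, 1)])
v16: WRITE b=10  (b history now [(3, 8), (8, 10), (10, 10), (11, 12), (14, 8), (16, 10)])
v17: WRITE b=8  (b history now [(3, 8), (8, 10), (10, 10), (11, 12), (14, 8), (16, 10), (17, 8)])
READ b @v16: history=[(3, 8), (8, 10), (10, 10), (11, 12), (14, 8), (16, 10), (17, 8)] -> pick v16 -> 10
v18: WRITE b=7  (b history now [(3, 8), (8, 10), (10, 10), (11, 12), (14, 8), (16, 10), (17, 8), (18, 7)])
READ a @v14: history=[(1, 9), (2, 11), (4, 9), (5, 5), (6, 11), (7, 9), (9, 10), (12, 4), (13, 10), (15, 1)] -> pick v13 -> 10
v19: WRITE a=3  (a history now [(1, 9), (2, 11), (4, 9), (5, 5), (6, 11), (7, 9), (9, 10), (12, 4), (13, 10), (15, 1), (19, 3)])
v20: WRITE b=9  (b history now [(3, 8), (8, 10), (10, 10), (11, 12), (14, 8), (16, 10), (17, 8), (18, 7), (20, 9)])
READ b @v2: history=[(3, 8), (8, 10), (10, 10), (11, 12), (14, 8), (16, 10), (17, 8), (18, 7), (20, 9)] -> no version <= 2 -> NONE
v21: WRITE a=8  (a history now [(1, 9), (2, 11), (4, 9), (5, 5), (6, 11), (7, 9), (9, 10), (12, 4), (13, 10), (15, 1), (19, 3), (21, 8)])
v22: WRITE a=7  (a history now [(1, 9), (2, 11), (4, 9), (5, 5), (6, 11), (7, 9), (9, 10), (12, 4), (13, 10), (15, 1), (19, 3), (21, 8), (22, 7)])
READ a @v3: history=[(1, 9), (2, 11), (4, 9), (5, 5), (6, 11), (7, 9), (9, 10), (12, 4), (13, 10), (15, 1), (19, 3), (21, 8), (22, 7)] -> pick v2 -> 11
v23: WRITE b=10  (b history now [(3, 8), (8, 10), (10, 10), (11, 12), (14, 8), (16, 10), (17, 8), (18, 7), (20, 9), (23, 10)])
v24: WRITE b=0  (b history now [(3, 8), (8, 10), (10, 10), (11, 12), (14, 8), (16, 10), (17, 8), (18, 7), (20, 9), (23, 10), (24, 0)])
Read results in order: ['NONE', '9', '10', '10', 'NONE', '11']
NONE count = 2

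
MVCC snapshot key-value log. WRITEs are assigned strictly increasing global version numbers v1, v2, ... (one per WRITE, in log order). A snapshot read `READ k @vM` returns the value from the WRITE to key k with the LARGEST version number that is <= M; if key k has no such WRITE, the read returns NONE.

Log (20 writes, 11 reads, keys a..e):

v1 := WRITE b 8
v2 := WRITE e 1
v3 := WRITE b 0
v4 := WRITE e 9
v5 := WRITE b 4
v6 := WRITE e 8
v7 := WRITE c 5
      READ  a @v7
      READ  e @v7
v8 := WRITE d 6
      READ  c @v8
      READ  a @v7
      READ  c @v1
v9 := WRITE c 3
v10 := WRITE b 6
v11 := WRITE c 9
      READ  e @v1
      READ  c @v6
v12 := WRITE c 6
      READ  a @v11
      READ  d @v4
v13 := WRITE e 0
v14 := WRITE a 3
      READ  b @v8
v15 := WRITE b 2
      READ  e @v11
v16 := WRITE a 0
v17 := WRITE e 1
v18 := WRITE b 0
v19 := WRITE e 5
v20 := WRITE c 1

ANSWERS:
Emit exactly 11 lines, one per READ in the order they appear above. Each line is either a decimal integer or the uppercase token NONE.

v1: WRITE b=8  (b history now [(1, 8)])
v2: WRITE e=1  (e history now [(2, 1)])
v3: WRITE b=0  (b history now [(1, 8), (3, 0)])
v4: WRITE e=9  (e history now [(2, 1), (4, 9)])
v5: WRITE b=4  (b history now [(1, 8), (3, 0), (5, 4)])
v6: WRITE e=8  (e history now [(2, 1), (4, 9), (6, 8)])
v7: WRITE c=5  (c history now [(7, 5)])
READ a @v7: history=[] -> no version <= 7 -> NONE
READ e @v7: history=[(2, 1), (4, 9), (6, 8)] -> pick v6 -> 8
v8: WRITE d=6  (d history now [(8, 6)])
READ c @v8: history=[(7, 5)] -> pick v7 -> 5
READ a @v7: history=[] -> no version <= 7 -> NONE
READ c @v1: history=[(7, 5)] -> no version <= 1 -> NONE
v9: WRITE c=3  (c history now [(7, 5), (9, 3)])
v10: WRITE b=6  (b history now [(1, 8), (3, 0), (5, 4), (10, 6)])
v11: WRITE c=9  (c history now [(7, 5), (9, 3), (11, 9)])
READ e @v1: history=[(2, 1), (4, 9), (6, 8)] -> no version <= 1 -> NONE
READ c @v6: history=[(7, 5), (9, 3), (11, 9)] -> no version <= 6 -> NONE
v12: WRITE c=6  (c history now [(7, 5), (9, 3), (11, 9), (12, 6)])
READ a @v11: history=[] -> no version <= 11 -> NONE
READ d @v4: history=[(8, 6)] -> no version <= 4 -> NONE
v13: WRITE e=0  (e history now [(2, 1), (4, 9), (6, 8), (13, 0)])
v14: WRITE a=3  (a history now [(14, 3)])
READ b @v8: history=[(1, 8), (3, 0), (5, 4), (10, 6)] -> pick v5 -> 4
v15: WRITE b=2  (b history now [(1, 8), (3, 0), (5, 4), (10, 6), (15, 2)])
READ e @v11: history=[(2, 1), (4, 9), (6, 8), (13, 0)] -> pick v6 -> 8
v16: WRITE a=0  (a history now [(14, 3), (16, 0)])
v17: WRITE e=1  (e history now [(2, 1), (4, 9), (6, 8), (13, 0), (17, 1)])
v18: WRITE b=0  (b history now [(1, 8), (3, 0), (5, 4), (10, 6), (15, 2), (18, 0)])
v19: WRITE e=5  (e history now [(2, 1), (4, 9), (6, 8), (13, 0), (17, 1), (19, 5)])
v20: WRITE c=1  (c history now [(7, 5), (9, 3), (11, 9), (12, 6), (20, 1)])

Answer: NONE
8
5
NONE
NONE
NONE
NONE
NONE
NONE
4
8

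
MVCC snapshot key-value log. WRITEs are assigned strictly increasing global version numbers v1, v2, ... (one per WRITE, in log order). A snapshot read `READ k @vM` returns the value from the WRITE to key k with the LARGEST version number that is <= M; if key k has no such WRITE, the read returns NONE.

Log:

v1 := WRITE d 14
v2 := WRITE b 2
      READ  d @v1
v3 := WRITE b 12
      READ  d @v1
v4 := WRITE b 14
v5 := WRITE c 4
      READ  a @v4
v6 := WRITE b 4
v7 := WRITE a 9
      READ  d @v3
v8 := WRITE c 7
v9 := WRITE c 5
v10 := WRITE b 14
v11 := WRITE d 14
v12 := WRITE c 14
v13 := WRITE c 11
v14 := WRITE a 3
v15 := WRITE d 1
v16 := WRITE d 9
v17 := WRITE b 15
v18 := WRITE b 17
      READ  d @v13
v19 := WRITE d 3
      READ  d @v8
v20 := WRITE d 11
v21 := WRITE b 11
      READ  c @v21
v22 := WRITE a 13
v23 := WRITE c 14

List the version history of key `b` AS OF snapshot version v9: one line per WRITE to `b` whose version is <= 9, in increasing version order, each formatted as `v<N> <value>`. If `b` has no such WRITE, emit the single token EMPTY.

Scan writes for key=b with version <= 9:
  v1 WRITE d 14 -> skip
  v2 WRITE b 2 -> keep
  v3 WRITE b 12 -> keep
  v4 WRITE b 14 -> keep
  v5 WRITE c 4 -> skip
  v6 WRITE b 4 -> keep
  v7 WRITE a 9 -> skip
  v8 WRITE c 7 -> skip
  v9 WRITE c 5 -> skip
  v10 WRITE b 14 -> drop (> snap)
  v11 WRITE d 14 -> skip
  v12 WRITE c 14 -> skip
  v13 WRITE c 11 -> skip
  v14 WRITE a 3 -> skip
  v15 WRITE d 1 -> skip
  v16 WRITE d 9 -> skip
  v17 WRITE b 15 -> drop (> snap)
  v18 WRITE b 17 -> drop (> snap)
  v19 WRITE d 3 -> skip
  v20 WRITE d 11 -> skip
  v21 WRITE b 11 -> drop (> snap)
  v22 WRITE a 13 -> skip
  v23 WRITE c 14 -> skip
Collected: [(2, 2), (3, 12), (4, 14), (6, 4)]

Answer: v2 2
v3 12
v4 14
v6 4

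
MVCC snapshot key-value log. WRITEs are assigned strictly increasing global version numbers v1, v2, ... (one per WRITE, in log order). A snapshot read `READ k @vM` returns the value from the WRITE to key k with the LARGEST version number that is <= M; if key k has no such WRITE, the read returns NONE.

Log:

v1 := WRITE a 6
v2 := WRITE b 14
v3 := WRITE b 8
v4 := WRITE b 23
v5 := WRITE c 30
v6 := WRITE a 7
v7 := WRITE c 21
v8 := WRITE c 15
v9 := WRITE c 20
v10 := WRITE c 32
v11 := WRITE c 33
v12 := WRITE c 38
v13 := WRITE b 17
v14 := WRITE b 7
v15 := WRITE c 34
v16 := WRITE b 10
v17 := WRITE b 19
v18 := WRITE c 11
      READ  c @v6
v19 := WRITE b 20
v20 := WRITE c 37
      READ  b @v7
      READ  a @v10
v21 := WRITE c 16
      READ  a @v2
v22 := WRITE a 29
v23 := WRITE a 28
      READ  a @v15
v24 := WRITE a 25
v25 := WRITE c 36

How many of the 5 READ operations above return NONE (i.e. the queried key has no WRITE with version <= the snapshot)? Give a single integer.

v1: WRITE a=6  (a history now [(1, 6)])
v2: WRITE b=14  (b history now [(2, 14)])
v3: WRITE b=8  (b history now [(2, 14), (3, 8)])
v4: WRITE b=23  (b history now [(2, 14), (3, 8), (4, 23)])
v5: WRITE c=30  (c history now [(5, 30)])
v6: WRITE a=7  (a history now [(1, 6), (6, 7)])
v7: WRITE c=21  (c history now [(5, 30), (7, 21)])
v8: WRITE c=15  (c history now [(5, 30), (7, 21), (8, 15)])
v9: WRITE c=20  (c history now [(5, 30), (7, 21), (8, 15), (9, 20)])
v10: WRITE c=32  (c history now [(5, 30), (7, 21), (8, 15), (9, 20), (10, 32)])
v11: WRITE c=33  (c history now [(5, 30), (7, 21), (8, 15), (9, 20), (10, 32), (11, 33)])
v12: WRITE c=38  (c history now [(5, 30), (7, 21), (8, 15), (9, 20), (10, 32), (11, 33), (12, 38)])
v13: WRITE b=17  (b history now [(2, 14), (3, 8), (4, 23), (13, 17)])
v14: WRITE b=7  (b history now [(2, 14), (3, 8), (4, 23), (13, 17), (14, 7)])
v15: WRITE c=34  (c history now [(5, 30), (7, 21), (8, 15), (9, 20), (10, 32), (11, 33), (12, 38), (15, 34)])
v16: WRITE b=10  (b history now [(2, 14), (3, 8), (4, 23), (13, 17), (14, 7), (16, 10)])
v17: WRITE b=19  (b history now [(2, 14), (3, 8), (4, 23), (13, 17), (14, 7), (16, 10), (17, 19)])
v18: WRITE c=11  (c history now [(5, 30), (7, 21), (8, 15), (9, 20), (10, 32), (11, 33), (12, 38), (15, 34), (18, 11)])
READ c @v6: history=[(5, 30), (7, 21), (8, 15), (9, 20), (10, 32), (11, 33), (12, 38), (15, 34), (18, 11)] -> pick v5 -> 30
v19: WRITE b=20  (b history now [(2, 14), (3, 8), (4, 23), (13, 17), (14, 7), (16, 10), (17, 19), (19, 20)])
v20: WRITE c=37  (c history now [(5, 30), (7, 21), (8, 15), (9, 20), (10, 32), (11, 33), (12, 38), (15, 34), (18, 11), (20, 37)])
READ b @v7: history=[(2, 14), (3, 8), (4, 23), (13, 17), (14, 7), (16, 10), (17, 19), (19, 20)] -> pick v4 -> 23
READ a @v10: history=[(1, 6), (6, 7)] -> pick v6 -> 7
v21: WRITE c=16  (c history now [(5, 30), (7, 21), (8, 15), (9, 20), (10, 32), (11, 33), (12, 38), (15, 34), (18, 11), (20, 37), (21, 16)])
READ a @v2: history=[(1, 6), (6, 7)] -> pick v1 -> 6
v22: WRITE a=29  (a history now [(1, 6), (6, 7), (22, 29)])
v23: WRITE a=28  (a history now [(1, 6), (6, 7), (22, 29), (23, 28)])
READ a @v15: history=[(1, 6), (6, 7), (22, 29), (23, 28)] -> pick v6 -> 7
v24: WRITE a=25  (a history now [(1, 6), (6, 7), (22, 29), (23, 28), (24, 25)])
v25: WRITE c=36  (c history now [(5, 30), (7, 21), (8, 15), (9, 20), (10, 32), (11, 33), (12, 38), (15, 34), (18, 11), (20, 37), (21, 16), (25, 36)])
Read results in order: ['30', '23', '7', '6', '7']
NONE count = 0

Answer: 0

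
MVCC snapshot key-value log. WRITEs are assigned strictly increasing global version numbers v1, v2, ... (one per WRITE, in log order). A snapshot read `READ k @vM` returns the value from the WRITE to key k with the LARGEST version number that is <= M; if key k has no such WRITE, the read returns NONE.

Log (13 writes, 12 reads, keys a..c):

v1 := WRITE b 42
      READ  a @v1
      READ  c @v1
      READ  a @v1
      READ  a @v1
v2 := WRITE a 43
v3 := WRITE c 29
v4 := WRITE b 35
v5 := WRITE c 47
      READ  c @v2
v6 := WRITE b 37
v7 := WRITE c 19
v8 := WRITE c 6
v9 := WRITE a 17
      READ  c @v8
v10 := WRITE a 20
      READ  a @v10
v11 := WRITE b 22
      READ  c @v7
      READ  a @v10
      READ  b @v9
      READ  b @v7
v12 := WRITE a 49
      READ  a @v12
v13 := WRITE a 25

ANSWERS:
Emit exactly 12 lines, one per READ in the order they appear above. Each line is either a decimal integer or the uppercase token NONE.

v1: WRITE b=42  (b history now [(1, 42)])
READ a @v1: history=[] -> no version <= 1 -> NONE
READ c @v1: history=[] -> no version <= 1 -> NONE
READ a @v1: history=[] -> no version <= 1 -> NONE
READ a @v1: history=[] -> no version <= 1 -> NONE
v2: WRITE a=43  (a history now [(2, 43)])
v3: WRITE c=29  (c history now [(3, 29)])
v4: WRITE b=35  (b history now [(1, 42), (4, 35)])
v5: WRITE c=47  (c history now [(3, 29), (5, 47)])
READ c @v2: history=[(3, 29), (5, 47)] -> no version <= 2 -> NONE
v6: WRITE b=37  (b history now [(1, 42), (4, 35), (6, 37)])
v7: WRITE c=19  (c history now [(3, 29), (5, 47), (7, 19)])
v8: WRITE c=6  (c history now [(3, 29), (5, 47), (7, 19), (8, 6)])
v9: WRITE a=17  (a history now [(2, 43), (9, 17)])
READ c @v8: history=[(3, 29), (5, 47), (7, 19), (8, 6)] -> pick v8 -> 6
v10: WRITE a=20  (a history now [(2, 43), (9, 17), (10, 20)])
READ a @v10: history=[(2, 43), (9, 17), (10, 20)] -> pick v10 -> 20
v11: WRITE b=22  (b history now [(1, 42), (4, 35), (6, 37), (11, 22)])
READ c @v7: history=[(3, 29), (5, 47), (7, 19), (8, 6)] -> pick v7 -> 19
READ a @v10: history=[(2, 43), (9, 17), (10, 20)] -> pick v10 -> 20
READ b @v9: history=[(1, 42), (4, 35), (6, 37), (11, 22)] -> pick v6 -> 37
READ b @v7: history=[(1, 42), (4, 35), (6, 37), (11, 22)] -> pick v6 -> 37
v12: WRITE a=49  (a history now [(2, 43), (9, 17), (10, 20), (12, 49)])
READ a @v12: history=[(2, 43), (9, 17), (10, 20), (12, 49)] -> pick v12 -> 49
v13: WRITE a=25  (a history now [(2, 43), (9, 17), (10, 20), (12, 49), (13, 25)])

Answer: NONE
NONE
NONE
NONE
NONE
6
20
19
20
37
37
49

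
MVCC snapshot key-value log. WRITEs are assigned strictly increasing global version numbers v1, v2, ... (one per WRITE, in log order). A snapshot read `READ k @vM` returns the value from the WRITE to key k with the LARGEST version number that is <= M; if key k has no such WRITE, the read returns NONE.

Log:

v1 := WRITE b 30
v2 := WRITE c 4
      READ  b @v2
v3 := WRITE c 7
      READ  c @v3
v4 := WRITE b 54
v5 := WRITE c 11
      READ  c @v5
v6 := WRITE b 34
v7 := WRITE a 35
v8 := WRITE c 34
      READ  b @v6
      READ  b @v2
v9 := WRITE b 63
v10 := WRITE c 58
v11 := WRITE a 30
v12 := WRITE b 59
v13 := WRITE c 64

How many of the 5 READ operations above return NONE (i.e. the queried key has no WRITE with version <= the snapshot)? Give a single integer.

Answer: 0

Derivation:
v1: WRITE b=30  (b history now [(1, 30)])
v2: WRITE c=4  (c history now [(2, 4)])
READ b @v2: history=[(1, 30)] -> pick v1 -> 30
v3: WRITE c=7  (c history now [(2, 4), (3, 7)])
READ c @v3: history=[(2, 4), (3, 7)] -> pick v3 -> 7
v4: WRITE b=54  (b history now [(1, 30), (4, 54)])
v5: WRITE c=11  (c history now [(2, 4), (3, 7), (5, 11)])
READ c @v5: history=[(2, 4), (3, 7), (5, 11)] -> pick v5 -> 11
v6: WRITE b=34  (b history now [(1, 30), (4, 54), (6, 34)])
v7: WRITE a=35  (a history now [(7, 35)])
v8: WRITE c=34  (c history now [(2, 4), (3, 7), (5, 11), (8, 34)])
READ b @v6: history=[(1, 30), (4, 54), (6, 34)] -> pick v6 -> 34
READ b @v2: history=[(1, 30), (4, 54), (6, 34)] -> pick v1 -> 30
v9: WRITE b=63  (b history now [(1, 30), (4, 54), (6, 34), (9, 63)])
v10: WRITE c=58  (c history now [(2, 4), (3, 7), (5, 11), (8, 34), (10, 58)])
v11: WRITE a=30  (a history now [(7, 35), (11, 30)])
v12: WRITE b=59  (b history now [(1, 30), (4, 54), (6, 34), (9, 63), (12, 59)])
v13: WRITE c=64  (c history now [(2, 4), (3, 7), (5, 11), (8, 34), (10, 58), (13, 64)])
Read results in order: ['30', '7', '11', '34', '30']
NONE count = 0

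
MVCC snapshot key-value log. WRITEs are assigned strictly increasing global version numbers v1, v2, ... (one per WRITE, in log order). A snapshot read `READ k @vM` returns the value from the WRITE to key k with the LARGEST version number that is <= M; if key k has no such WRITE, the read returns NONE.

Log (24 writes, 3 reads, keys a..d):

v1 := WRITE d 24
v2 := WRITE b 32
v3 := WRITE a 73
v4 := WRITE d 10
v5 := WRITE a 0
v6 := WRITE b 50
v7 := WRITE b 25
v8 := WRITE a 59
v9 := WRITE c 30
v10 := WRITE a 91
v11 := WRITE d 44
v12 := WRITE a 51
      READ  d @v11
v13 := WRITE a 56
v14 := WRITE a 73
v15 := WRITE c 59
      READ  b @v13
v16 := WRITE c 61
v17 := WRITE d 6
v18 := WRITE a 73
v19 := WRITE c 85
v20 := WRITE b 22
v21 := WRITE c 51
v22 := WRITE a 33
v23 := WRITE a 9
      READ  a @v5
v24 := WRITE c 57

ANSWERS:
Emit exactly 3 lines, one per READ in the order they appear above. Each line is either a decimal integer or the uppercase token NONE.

v1: WRITE d=24  (d history now [(1, 24)])
v2: WRITE b=32  (b history now [(2, 32)])
v3: WRITE a=73  (a history now [(3, 73)])
v4: WRITE d=10  (d history now [(1, 24), (4, 10)])
v5: WRITE a=0  (a history now [(3, 73), (5, 0)])
v6: WRITE b=50  (b history now [(2, 32), (6, 50)])
v7: WRITE b=25  (b history now [(2, 32), (6, 50), (7, 25)])
v8: WRITE a=59  (a history now [(3, 73), (5, 0), (8, 59)])
v9: WRITE c=30  (c history now [(9, 30)])
v10: WRITE a=91  (a history now [(3, 73), (5, 0), (8, 59), (10, 91)])
v11: WRITE d=44  (d history now [(1, 24), (4, 10), (11, 44)])
v12: WRITE a=51  (a history now [(3, 73), (5, 0), (8, 59), (10, 91), (12, 51)])
READ d @v11: history=[(1, 24), (4, 10), (11, 44)] -> pick v11 -> 44
v13: WRITE a=56  (a history now [(3, 73), (5, 0), (8, 59), (10, 91), (12, 51), (13, 56)])
v14: WRITE a=73  (a history now [(3, 73), (5, 0), (8, 59), (10, 91), (12, 51), (13, 56), (14, 73)])
v15: WRITE c=59  (c history now [(9, 30), (15, 59)])
READ b @v13: history=[(2, 32), (6, 50), (7, 25)] -> pick v7 -> 25
v16: WRITE c=61  (c history now [(9, 30), (15, 59), (16, 61)])
v17: WRITE d=6  (d history now [(1, 24), (4, 10), (11, 44), (17, 6)])
v18: WRITE a=73  (a history now [(3, 73), (5, 0), (8, 59), (10, 91), (12, 51), (13, 56), (14, 73), (18, 73)])
v19: WRITE c=85  (c history now [(9, 30), (15, 59), (16, 61), (19, 85)])
v20: WRITE b=22  (b history now [(2, 32), (6, 50), (7, 25), (20, 22)])
v21: WRITE c=51  (c history now [(9, 30), (15, 59), (16, 61), (19, 85), (21, 51)])
v22: WRITE a=33  (a history now [(3, 73), (5, 0), (8, 59), (10, 91), (12, 51), (13, 56), (14, 73), (18, 73), (22, 33)])
v23: WRITE a=9  (a history now [(3, 73), (5, 0), (8, 59), (10, 91), (12, 51), (13, 56), (14, 73), (18, 73), (22, 33), (23, 9)])
READ a @v5: history=[(3, 73), (5, 0), (8, 59), (10, 91), (12, 51), (13, 56), (14, 73), (18, 73), (22, 33), (23, 9)] -> pick v5 -> 0
v24: WRITE c=57  (c history now [(9, 30), (15, 59), (16, 61), (19, 85), (21, 51), (24, 57)])

Answer: 44
25
0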